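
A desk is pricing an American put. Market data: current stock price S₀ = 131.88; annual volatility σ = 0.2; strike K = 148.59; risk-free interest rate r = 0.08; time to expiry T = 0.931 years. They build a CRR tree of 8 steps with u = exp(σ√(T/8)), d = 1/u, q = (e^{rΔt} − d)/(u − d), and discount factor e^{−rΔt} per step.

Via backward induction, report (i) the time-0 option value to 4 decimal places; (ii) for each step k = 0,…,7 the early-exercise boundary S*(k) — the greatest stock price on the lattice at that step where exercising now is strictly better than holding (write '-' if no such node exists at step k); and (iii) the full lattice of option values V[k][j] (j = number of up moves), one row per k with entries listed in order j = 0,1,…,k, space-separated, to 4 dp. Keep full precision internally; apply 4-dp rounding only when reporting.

Δt=0.11638, u=1.07061, d=0.93405, q=0.55144, disc=e^(-rΔt)=0.99073
k=8 terminal: V=max(K-S,0) → 72.1832 61.0122 48.2081 33.5319 16.7100 0.0000 0.0000 0.0000 0.0000
k=7: j=0 S=81.8018 intr=66.7882 cont=65.4112 V=66.7882[EX]; j=1 S=93.7615 intr=54.8285 cont=53.4515 V=54.8285[EX]; j=2 S=107.4698 intr=41.1202 cont=39.7433 V=41.1202[EX]; j=3 S=123.1822 intr=25.4078 cont=24.0308 V=25.4078[EX]; j=4 S=141.1919 intr=7.3981 cont=7.4259 V=7.4259[hold]; j=5 S=161.8346 intr=0.0000 cont=0.0000 V=0.0000[hold]; j=6 S=185.4954 intr=0.0000 cont=0.0000 V=0.0000[hold]; j=7 S=212.6155 intr=0.0000 cont=0.0000 V=0.0000[hold]  S*(7)=123.1822
k=6: j=0 S=87.5778 intr=61.0122 cont=59.6353 V=61.0122[EX]; j=1 S=100.3819 intr=48.2081 cont=46.8311 V=48.2081[EX]; j=2 S=115.0581 intr=33.5319 cont=32.1549 V=33.5319[EX]; j=3 S=131.8800 intr=16.7100 cont=15.3483 V=16.7100[EX]; j=4 S=151.1613 intr=0.0000 cont=3.3001 V=3.3001[hold]; j=5 S=173.2616 intr=0.0000 cont=0.0000 V=0.0000[hold]; j=6 S=198.5931 intr=0.0000 cont=0.0000 V=0.0000[hold]  S*(6)=131.8800
k=5: j=0 S=93.7615 intr=54.8285 cont=53.4515 V=54.8285[EX]; j=1 S=107.4698 intr=41.1202 cont=39.7433 V=41.1202[EX]; j=2 S=123.1822 intr=25.4078 cont=24.0308 V=25.4078[EX]; j=3 S=141.1919 intr=7.3981 cont=9.2289 V=9.2289[hold]; j=4 S=161.8346 intr=0.0000 cont=1.4666 V=1.4666[hold]; j=5 S=185.4954 intr=0.0000 cont=0.0000 V=0.0000[hold]  S*(5)=123.1822
k=4: j=0 S=100.3819 intr=48.2081 cont=46.8311 V=48.2081[EX]; j=1 S=115.0581 intr=33.5319 cont=32.1549 V=33.5319[EX]; j=2 S=131.8800 intr=16.7100 cont=16.3333 V=16.7100[EX]; j=3 S=151.1613 intr=0.0000 cont=4.9026 V=4.9026[hold]; j=4 S=173.2616 intr=0.0000 cont=0.6517 V=0.6517[hold]  S*(4)=131.8800
k=3: j=0 S=107.4698 intr=41.1202 cont=39.7433 V=41.1202[EX]; j=1 S=123.1822 intr=25.4078 cont=24.0308 V=25.4078[EX]; j=2 S=141.1919 intr=7.3981 cont=10.1044 V=10.1044[hold]; j=3 S=161.8346 intr=0.0000 cont=2.5348 V=2.5348[hold]  S*(3)=123.1822
k=2: j=0 S=115.0581 intr=33.5319 cont=32.1549 V=33.5319[EX]; j=1 S=131.8800 intr=16.7100 cont=16.8116 V=16.8116[hold]; j=2 S=151.1613 intr=0.0000 cont=5.8752 V=5.8752[hold]  S*(2)=115.0581
k=1: j=0 S=123.1822 intr=25.4078 cont=24.0863 V=25.4078[EX]; j=1 S=141.1919 intr=7.3981 cont=10.6809 V=10.6809[hold]  S*(1)=123.1822
k=0: j=0 S=131.8800 intr=16.7100 cont=17.1265 V=17.1265[hold]  S*(0)=-

price = 17.1265
boundary = - 123.1822 115.0581 123.1822 131.8800 123.1822 131.8800 123.1822
tree:
17.1265
25.4078 10.6809
33.5319 16.8116 5.8752
41.1202 25.4078 10.1044 2.5348
48.2081 33.5319 16.7100 4.9026 0.6517
54.8285 41.1202 25.4078 9.2289 1.4666 0.0000
61.0122 48.2081 33.5319 16.7100 3.3001 0.0000 0.0000
66.7882 54.8285 41.1202 25.4078 7.4259 0.0000 0.0000 0.0000
72.1832 61.0122 48.2081 33.5319 16.7100 0.0000 0.0000 0.0000 0.0000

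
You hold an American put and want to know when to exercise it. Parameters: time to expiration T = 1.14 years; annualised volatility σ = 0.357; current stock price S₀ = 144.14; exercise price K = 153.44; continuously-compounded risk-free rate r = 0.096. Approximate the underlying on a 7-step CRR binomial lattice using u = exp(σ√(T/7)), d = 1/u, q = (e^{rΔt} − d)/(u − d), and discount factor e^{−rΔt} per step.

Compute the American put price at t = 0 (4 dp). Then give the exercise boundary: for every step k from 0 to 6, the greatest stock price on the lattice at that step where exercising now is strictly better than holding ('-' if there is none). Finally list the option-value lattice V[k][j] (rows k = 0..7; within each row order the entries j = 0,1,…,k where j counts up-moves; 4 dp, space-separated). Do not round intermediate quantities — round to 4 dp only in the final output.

price = 20.8356
boundary = - - 108.0556 93.5576 108.0556 124.8004 108.0556
tree:
20.8356
31.2878 11.7641
45.3844 19.1502 5.2637
59.8824 30.1185 9.5482 1.4456
72.4353 45.3844 16.8596 3.0498 0.0000
83.3039 59.8824 28.6396 6.4343 0.0000 0.0000
92.7142 72.4353 45.3844 13.5749 0.0000 0.0000 0.0000
100.8619 83.3039 59.8824 28.6396 0.0000 0.0000 0.0000 0.0000

Δt=0.16286  u=1.15496  d=0.86583  q=0.51854  discount=0.98449
step 7 (expiry): payoffs max(K−S,0) = 100.8619 83.3039 59.8824 28.6396 0.0000 0.0000 0.0000 0.0000
step 6: (k=6,j=0): S=60.7258, (K−S)⁺=92.7142, hold=90.3339 ⇒ V=92.7142 exercise | (k=6,j=1): S=81.0047, (K−S)⁺=72.4353, hold=70.0550 ⇒ V=72.4353 exercise | (k=6,j=2): S=108.0556, (K−S)⁺=45.3844, hold=43.0041 ⇒ V=45.3844 exercise | (k=6,j=3): S=144.1400, (K−S)⁺=9.3000, hold=13.5749 ⇒ V=13.5749 continue | (k=6,j=4): S=192.2744, (K−S)⁺=0.0000, hold=0.0000 ⇒ V=0.0000 continue | (k=6,j=5): S=256.4830, (K−S)⁺=0.0000, hold=0.0000 ⇒ V=0.0000 continue | (k=6,j=6): S=342.1336, (K−S)⁺=0.0000, hold=0.0000 ⇒ V=0.0000 continue  boundary S*=108.0556
step 5: (k=5,j=0): S=70.1361, (K−S)⁺=83.3039, hold=80.9236 ⇒ V=83.3039 exercise | (k=5,j=1): S=93.5576, (K−S)⁺=59.8824, hold=57.5022 ⇒ V=59.8824 exercise | (k=5,j=2): S=124.8004, (K−S)⁺=28.6396, hold=28.4416 ⇒ V=28.6396 exercise | (k=5,j=3): S=166.4765, (K−S)⁺=0.0000, hold=6.4343 ⇒ V=6.4343 continue | (k=5,j=4): S=222.0701, (K−S)⁺=0.0000, hold=0.0000 ⇒ V=0.0000 continue | (k=5,j=5): S=296.2287, (K−S)⁺=0.0000, hold=0.0000 ⇒ V=0.0000 continue  boundary S*=124.8004
step 4: (k=4,j=0): S=81.0047, (K−S)⁺=72.4353, hold=70.0550 ⇒ V=72.4353 exercise | (k=4,j=1): S=108.0556, (K−S)⁺=45.3844, hold=43.0041 ⇒ V=45.3844 exercise | (k=4,j=2): S=144.1400, (K−S)⁺=9.3000, hold=16.8596 ⇒ V=16.8596 continue | (k=4,j=3): S=192.2744, (K−S)⁺=0.0000, hold=3.0498 ⇒ V=3.0498 continue | (k=4,j=4): S=256.4830, (K−S)⁺=0.0000, hold=0.0000 ⇒ V=0.0000 continue  boundary S*=108.0556
step 3: (k=3,j=0): S=93.5576, (K−S)⁺=59.8824, hold=57.5022 ⇒ V=59.8824 exercise | (k=3,j=1): S=124.8004, (K−S)⁺=28.6396, hold=30.1185 ⇒ V=30.1185 continue | (k=3,j=2): S=166.4765, (K−S)⁺=0.0000, hold=9.5482 ⇒ V=9.5482 continue | (k=3,j=3): S=222.0701, (K−S)⁺=0.0000, hold=1.4456 ⇒ V=1.4456 continue  boundary S*=93.5576
step 2: (k=2,j=0): S=108.0556, (K−S)⁺=45.3844, hold=43.7591 ⇒ V=45.3844 exercise | (k=2,j=1): S=144.1400, (K−S)⁺=9.3000, hold=19.1502 ⇒ V=19.1502 continue | (k=2,j=2): S=192.2744, (K−S)⁺=0.0000, hold=5.2637 ⇒ V=5.2637 continue  boundary S*=108.0556
step 1: (k=1,j=0): S=124.8004, (K−S)⁺=28.6396, hold=31.2878 ⇒ V=31.2878 continue | (k=1,j=1): S=166.4765, (K−S)⁺=0.0000, hold=11.7641 ⇒ V=11.7641 continue  boundary S*=-
step 0: (k=0,j=0): S=144.1400, (K−S)⁺=9.3000, hold=20.8356 ⇒ V=20.8356 continue  boundary S*=-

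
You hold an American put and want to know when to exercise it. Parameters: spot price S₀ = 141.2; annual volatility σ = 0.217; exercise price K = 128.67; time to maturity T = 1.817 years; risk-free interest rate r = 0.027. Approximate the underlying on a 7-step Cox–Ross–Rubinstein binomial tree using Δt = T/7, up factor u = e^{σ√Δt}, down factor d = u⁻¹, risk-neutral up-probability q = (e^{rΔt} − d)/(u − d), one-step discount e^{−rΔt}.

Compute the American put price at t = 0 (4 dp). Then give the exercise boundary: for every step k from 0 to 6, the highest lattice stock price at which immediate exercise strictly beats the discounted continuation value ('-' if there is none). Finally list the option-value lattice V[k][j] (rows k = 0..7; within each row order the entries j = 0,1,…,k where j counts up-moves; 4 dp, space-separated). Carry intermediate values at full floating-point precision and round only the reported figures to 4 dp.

params: Δt=0.25957 u=1.11690 d=0.89533 q=0.50413 e^(-rΔt)=0.99302
t_7 payoffs: 63.5472 47.4315 27.3276 2.2487 0.0000 0.0000 0.0000 0.0000
t_6: node(6,0) S=72.7357 payoff=55.9343 vs cont=55.0357 → 55.9343 [stop]  node(6,1) S=90.7354 payoff=37.9346 vs cont=37.0360 → 37.9346 [stop]  node(6,2) S=113.1894 payoff=15.4806 vs cont=14.5820 → 15.4806 [stop]  node(6,3) S=141.2000 payoff=0.0000 vs cont=1.1073 → 1.1073 [wait]  node(6,4) S=176.1423 payoff=0.0000 vs cont=0.0000 → 0.0000 [wait]  node(6,5) S=219.7317 payoff=0.0000 vs cont=0.0000 → 0.0000 [wait]  node(6,6) S=274.1080 payoff=0.0000 vs cont=0.0000 → 0.0000 [wait]  ⇒ S*(6)=113.1894
t_5: node(5,0) S=81.2385 payoff=47.4315 vs cont=46.5328 → 47.4315 [stop]  node(5,1) S=101.3424 payoff=27.3276 vs cont=26.4290 → 27.3276 [stop]  node(5,2) S=126.4213 payoff=2.2487 vs cont=8.1771 → 8.1771 [wait]  node(5,3) S=157.7064 payoff=0.0000 vs cont=0.5452 → 0.5452 [wait]  node(5,4) S=196.7335 payoff=0.0000 vs cont=0.0000 → 0.0000 [wait]  node(5,5) S=245.4185 payoff=0.0000 vs cont=0.0000 → 0.0000 [wait]  ⇒ S*(5)=101.3424
t_4: node(4,0) S=90.7354 payoff=37.9346 vs cont=37.0360 → 37.9346 [stop]  node(4,1) S=113.1894 payoff=15.4806 vs cont=17.5498 → 17.5498 [wait]  node(4,2) S=141.2000 payoff=0.0000 vs cont=4.2994 → 4.2994 [wait]  node(4,3) S=176.1423 payoff=0.0000 vs cont=0.2685 → 0.2685 [wait]  node(4,4) S=219.7317 payoff=0.0000 vs cont=0.0000 → 0.0000 [wait]  ⇒ S*(4)=90.7354
t_3: node(3,0) S=101.3424 payoff=27.3276 vs cont=27.4648 → 27.4648 [wait]  node(3,1) S=126.4213 payoff=2.2487 vs cont=10.7939 → 10.7939 [wait]  node(3,2) S=157.7064 payoff=0.0000 vs cont=2.2514 → 2.2514 [wait]  node(3,3) S=196.7335 payoff=0.0000 vs cont=0.1322 → 0.1322 [wait]  ⇒ S*(3)=-
t_2: node(2,0) S=113.1894 payoff=15.4806 vs cont=18.9274 → 18.9274 [wait]  node(2,1) S=141.2000 payoff=0.0000 vs cont=6.4421 → 6.4421 [wait]  node(2,2) S=176.1423 payoff=0.0000 vs cont=1.1748 → 1.1748 [wait]  ⇒ S*(2)=-
t_1: node(1,0) S=126.4213 payoff=2.2487 vs cont=12.5449 → 12.5449 [wait]  node(1,1) S=157.7064 payoff=0.0000 vs cont=3.7602 → 3.7602 [wait]  ⇒ S*(1)=-
t_0: node(0,0) S=141.2000 payoff=0.0000 vs cont=8.0596 → 8.0596 [wait]  ⇒ S*(0)=-

price = 8.0596
boundary = - - - - 90.7354 101.3424 113.1894
tree:
8.0596
12.5449 3.7602
18.9274 6.4421 1.1748
27.4648 10.7939 2.2514 0.1322
37.9346 17.5498 4.2994 0.2685 0.0000
47.4315 27.3276 8.1771 0.5452 0.0000 0.0000
55.9343 37.9346 15.4806 1.1073 0.0000 0.0000 0.0000
63.5472 47.4315 27.3276 2.2487 0.0000 0.0000 0.0000 0.0000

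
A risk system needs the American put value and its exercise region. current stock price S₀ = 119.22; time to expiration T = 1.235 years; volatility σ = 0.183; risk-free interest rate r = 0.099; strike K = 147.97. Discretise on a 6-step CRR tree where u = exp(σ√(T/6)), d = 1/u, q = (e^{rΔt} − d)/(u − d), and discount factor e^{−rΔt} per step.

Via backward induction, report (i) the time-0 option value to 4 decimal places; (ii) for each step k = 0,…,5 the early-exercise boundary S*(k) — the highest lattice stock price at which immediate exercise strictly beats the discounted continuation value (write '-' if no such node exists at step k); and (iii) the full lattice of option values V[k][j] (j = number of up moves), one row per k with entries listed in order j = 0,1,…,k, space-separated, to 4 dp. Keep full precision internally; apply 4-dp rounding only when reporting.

Δt=0.20583  u=1.08657  d=0.92033  q=0.60309  discount=0.97983
step 6 (expiry): payoffs max(K−S,0) = 75.5255 62.4397 46.9902 28.7500 7.2150 0.0000 0.0000
step 5: (k=5,j=0): S=78.7159, (K−S)⁺=69.2541, hold=66.2693 ⇒ V=69.2541 exercise | (k=5,j=1): S=92.9346, (K−S)⁺=55.0354, hold=52.0507 ⇒ V=55.0354 exercise | (k=5,j=2): S=109.7215, (K−S)⁺=38.2485, hold=35.2637 ⇒ V=38.2485 exercise | (k=5,j=3): S=129.5408, (K−S)⁺=18.4292, hold=15.4445 ⇒ V=18.4292 exercise | (k=5,j=4): S=152.9400, (K−S)⁺=0.0000, hold=2.8059 ⇒ V=2.8059 continue | (k=5,j=5): S=180.5659, (K−S)⁺=0.0000, hold=0.0000 ⇒ V=0.0000 continue  boundary S*=129.5408
step 4: (k=4,j=0): S=85.5303, (K−S)⁺=62.4397, hold=59.4550 ⇒ V=62.4397 exercise | (k=4,j=1): S=100.9798, (K−S)⁺=46.9902, hold=44.0055 ⇒ V=46.9902 exercise | (k=4,j=2): S=119.2200, (K−S)⁺=28.7500, hold=25.7653 ⇒ V=28.7500 exercise | (k=4,j=3): S=140.7550, (K−S)⁺=7.2150, hold=8.8253 ⇒ V=8.8253 continue | (k=4,j=4): S=166.1798, (K−S)⁺=0.0000, hold=1.0912 ⇒ V=1.0912 continue  boundary S*=119.2200
step 3: (k=3,j=0): S=92.9346, (K−S)⁺=55.0354, hold=52.0507 ⇒ V=55.0354 exercise | (k=3,j=1): S=109.7215, (K−S)⁺=38.2485, hold=35.2637 ⇒ V=38.2485 exercise | (k=3,j=2): S=129.5408, (K−S)⁺=18.4292, hold=16.3960 ⇒ V=18.4292 exercise | (k=3,j=3): S=152.9400, (K−S)⁺=0.0000, hold=4.0770 ⇒ V=4.0770 continue  boundary S*=129.5408
step 2: (k=2,j=0): S=100.9798, (K−S)⁺=46.9902, hold=44.0055 ⇒ V=46.9902 exercise | (k=2,j=1): S=119.2200, (K−S)⁺=28.7500, hold=25.7653 ⇒ V=28.7500 exercise | (k=2,j=2): S=140.7550, (K−S)⁺=7.2150, hold=9.5764 ⇒ V=9.5764 continue  boundary S*=119.2200
step 1: (k=1,j=0): S=109.7215, (K−S)⁺=38.2485, hold=35.2637 ⇒ V=38.2485 exercise | (k=1,j=1): S=129.5408, (K−S)⁺=18.4292, hold=16.8399 ⇒ V=18.4292 exercise  boundary S*=129.5408
step 0: (k=0,j=0): S=119.2200, (K−S)⁺=28.7500, hold=25.7653 ⇒ V=28.7500 exercise  boundary S*=119.2200

price = 28.7500
boundary = 119.2200 129.5408 119.2200 129.5408 119.2200 129.5408
tree:
28.7500
38.2485 18.4292
46.9902 28.7500 9.5764
55.0354 38.2485 18.4292 4.0770
62.4397 46.9902 28.7500 8.8253 1.0912
69.2541 55.0354 38.2485 18.4292 2.8059 0.0000
75.5255 62.4397 46.9902 28.7500 7.2150 0.0000 0.0000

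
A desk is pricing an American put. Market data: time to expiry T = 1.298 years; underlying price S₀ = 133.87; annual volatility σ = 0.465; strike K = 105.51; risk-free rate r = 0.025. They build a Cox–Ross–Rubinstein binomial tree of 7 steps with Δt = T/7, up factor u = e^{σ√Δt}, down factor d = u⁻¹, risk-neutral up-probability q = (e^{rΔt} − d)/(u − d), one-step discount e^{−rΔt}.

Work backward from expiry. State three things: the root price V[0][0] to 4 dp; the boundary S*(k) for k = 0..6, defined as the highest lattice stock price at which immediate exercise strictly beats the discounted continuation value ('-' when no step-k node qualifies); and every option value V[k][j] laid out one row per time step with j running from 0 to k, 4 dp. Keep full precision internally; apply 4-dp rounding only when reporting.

params: Δt=0.18543 u=1.22169 d=0.81854 q=0.46163 e^(-rΔt)=0.99538
t_7 payoffs: 72.5525 56.3200 32.0925 0.0000 0.0000 0.0000 0.0000 0.0000
t_6: node(6,0) S=40.2639 payoff=65.2461 vs cont=64.7581 → 65.2461 [stop]  node(6,1) S=60.0950 payoff=45.4150 vs cont=44.9270 → 45.4150 [stop]  node(6,2) S=89.6935 payoff=15.8165 vs cont=17.1976 → 17.1976 [wait]  node(6,3) S=133.8700 payoff=0.0000 vs cont=0.0000 → 0.0000 [wait]  node(6,4) S=199.8047 payoff=0.0000 vs cont=0.0000 → 0.0000 [wait]  node(6,5) S=298.2141 payoff=0.0000 vs cont=0.0000 → 0.0000 [wait]  node(6,6) S=445.0928 payoff=0.0000 vs cont=0.0000 → 0.0000 [wait]  ⇒ S*(6)=60.0950
t_5: node(5,0) S=49.1900 payoff=56.3200 vs cont=55.8320 → 56.3200 [stop]  node(5,1) S=73.4175 payoff=32.0925 vs cont=32.2391 → 32.2391 [wait]  node(5,2) S=109.5777 payoff=0.0000 vs cont=9.2158 → 9.2158 [wait]  node(5,3) S=163.5477 payoff=0.0000 vs cont=0.0000 → 0.0000 [wait]  node(5,4) S=244.0995 payoff=0.0000 vs cont=0.0000 → 0.0000 [wait]  node(5,5) S=364.3253 payoff=0.0000 vs cont=0.0000 → 0.0000 [wait]  ⇒ S*(5)=49.1900
t_4: node(4,0) S=60.0950 payoff=45.4150 vs cont=44.9944 → 45.4150 [stop]  node(4,1) S=89.6935 payoff=15.8165 vs cont=21.5109 → 21.5109 [wait]  node(4,2) S=133.8700 payoff=0.0000 vs cont=4.9385 → 4.9385 [wait]  node(4,3) S=199.8047 payoff=0.0000 vs cont=0.0000 → 0.0000 [wait]  node(4,4) S=298.2141 payoff=0.0000 vs cont=0.0000 → 0.0000 [wait]  ⇒ S*(4)=60.0950
t_3: node(3,0) S=73.4175 payoff=32.0925 vs cont=34.2210 → 34.2210 [wait]  node(3,1) S=109.5777 payoff=0.0000 vs cont=13.7964 → 13.7964 [wait]  node(3,2) S=163.5477 payoff=0.0000 vs cont=2.6465 → 2.6465 [wait]  node(3,3) S=244.0995 payoff=0.0000 vs cont=0.0000 → 0.0000 [wait]  ⇒ S*(3)=-
t_2: node(2,0) S=89.6935 payoff=15.8165 vs cont=24.6777 → 24.6777 [wait]  node(2,1) S=133.8700 payoff=0.0000 vs cont=8.6092 → 8.6092 [wait]  node(2,2) S=199.8047 payoff=0.0000 vs cont=1.4182 → 1.4182 [wait]  ⇒ S*(2)=-
t_1: node(1,0) S=109.5777 payoff=0.0000 vs cont=17.1801 → 17.1801 [wait]  node(1,1) S=163.5477 payoff=0.0000 vs cont=5.2651 → 5.2651 [wait]  ⇒ S*(1)=-
t_0: node(0,0) S=133.8700 payoff=0.0000 vs cont=11.6258 → 11.6258 [wait]  ⇒ S*(0)=-

price = 11.6258
boundary = - - - - 60.0950 49.1900 60.0950
tree:
11.6258
17.1801 5.2651
24.6777 8.6092 1.4182
34.2210 13.7964 2.6465 0.0000
45.4150 21.5109 4.9385 0.0000 0.0000
56.3200 32.2391 9.2158 0.0000 0.0000 0.0000
65.2461 45.4150 17.1976 0.0000 0.0000 0.0000 0.0000
72.5525 56.3200 32.0925 0.0000 0.0000 0.0000 0.0000 0.0000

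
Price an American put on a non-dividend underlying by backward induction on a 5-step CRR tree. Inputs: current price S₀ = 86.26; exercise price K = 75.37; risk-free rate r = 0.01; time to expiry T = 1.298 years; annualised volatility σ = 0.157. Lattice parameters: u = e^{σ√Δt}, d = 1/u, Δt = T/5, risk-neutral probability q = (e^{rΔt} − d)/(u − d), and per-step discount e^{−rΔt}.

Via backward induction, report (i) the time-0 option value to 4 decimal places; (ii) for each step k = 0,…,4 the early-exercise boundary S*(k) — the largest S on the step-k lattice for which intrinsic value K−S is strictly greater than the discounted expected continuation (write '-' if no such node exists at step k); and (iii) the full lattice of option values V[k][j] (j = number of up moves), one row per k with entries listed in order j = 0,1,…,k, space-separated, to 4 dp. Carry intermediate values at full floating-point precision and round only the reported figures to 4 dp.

price = 1.7595
boundary = - - - - 62.6394
tree:
1.7595
3.0301 0.4789
5.0918 0.9531 0.0000
8.2652 1.8970 0.0000 0.0000
12.7306 3.7754 0.0000 0.0000 0.0000
17.5462 7.5141 0.0000 0.0000 0.0000 0.0000

params: Δt=0.25960 u=1.08328 d=0.92312 q=0.49624 e^(-rΔt)=0.99741
t_5 payoffs: 17.5462 7.5141 0.0000 0.0000 0.0000 0.0000
t_4: node(4,0) S=62.6394 payoff=12.7306 vs cont=12.5352 → 12.7306 [stop]  node(4,1) S=73.5070 payoff=1.8630 vs cont=3.7754 → 3.7754 [wait]  node(4,2) S=86.2600 payoff=0.0000 vs cont=0.0000 → 0.0000 [wait]  node(4,3) S=101.2256 payoff=0.0000 vs cont=0.0000 → 0.0000 [wait]  node(4,4) S=118.7877 payoff=0.0000 vs cont=0.0000 → 0.0000 [wait]  ⇒ S*(4)=62.6394
t_3: node(3,0) S=67.8559 payoff=7.5141 vs cont=8.2652 → 8.2652 [wait]  node(3,1) S=79.6286 payoff=0.0000 vs cont=1.8970 → 1.8970 [wait]  node(3,2) S=93.4437 payoff=0.0000 vs cont=0.0000 → 0.0000 [wait]  node(3,3) S=109.6556 payoff=0.0000 vs cont=0.0000 → 0.0000 [wait]  ⇒ S*(3)=-
t_2: node(2,0) S=73.5070 payoff=1.8630 vs cont=5.0918 → 5.0918 [wait]  node(2,1) S=86.2600 payoff=0.0000 vs cont=0.9531 → 0.9531 [wait]  node(2,2) S=101.2256 payoff=0.0000 vs cont=0.0000 → 0.0000 [wait]  ⇒ S*(2)=-
t_1: node(1,0) S=79.6286 payoff=0.0000 vs cont=3.0301 → 3.0301 [wait]  node(1,1) S=93.4437 payoff=0.0000 vs cont=0.4789 → 0.4789 [wait]  ⇒ S*(1)=-
t_0: node(0,0) S=86.2600 payoff=0.0000 vs cont=1.7595 → 1.7595 [wait]  ⇒ S*(0)=-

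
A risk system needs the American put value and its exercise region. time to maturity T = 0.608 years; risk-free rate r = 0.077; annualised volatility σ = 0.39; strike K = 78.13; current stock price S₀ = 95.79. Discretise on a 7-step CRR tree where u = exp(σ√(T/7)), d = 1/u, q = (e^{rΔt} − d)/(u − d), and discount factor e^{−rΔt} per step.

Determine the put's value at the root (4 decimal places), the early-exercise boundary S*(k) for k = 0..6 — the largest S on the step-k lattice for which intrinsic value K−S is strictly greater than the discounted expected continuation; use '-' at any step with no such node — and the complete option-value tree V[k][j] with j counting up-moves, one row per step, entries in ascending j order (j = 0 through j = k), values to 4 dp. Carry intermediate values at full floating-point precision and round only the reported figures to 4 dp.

price = 3.1958
boundary = - - - - 60.4854 53.9179 60.4854
tree:
3.1958
5.1380 1.2997
8.0405 2.3093 0.3093
12.1667 4.0292 0.6232 0.0000
17.6446 6.8613 1.2559 0.0000 0.0000
24.2121 11.2912 2.5309 0.0000 0.0000 0.0000
30.0664 17.6446 5.1000 0.0000 0.0000 0.0000 0.0000
35.2852 24.2121 10.2772 0.0000 0.0000 0.0000 0.0000 0.0000

Δt=0.08686  u=1.12180  d=0.89142  q=0.50042  discount=0.99333
step 7 (expiry): payoffs max(K−S,0) = 35.2852 24.2121 10.2772 0.0000 0.0000 0.0000 0.0000 0.0000
step 6: (k=6,j=0): S=48.0636, (K−S)⁺=30.0664, hold=29.5456 ⇒ V=30.0664 exercise | (k=6,j=1): S=60.4854, (K−S)⁺=17.6446, hold=17.1238 ⇒ V=17.6446 exercise | (k=6,j=2): S=76.1177, (K−S)⁺=2.0123, hold=5.1000 ⇒ V=5.1000 continue | (k=6,j=3): S=95.7900, (K−S)⁺=0.0000, hold=0.0000 ⇒ V=0.0000 continue | (k=6,j=4): S=120.5466, (K−S)⁺=0.0000, hold=0.0000 ⇒ V=0.0000 continue | (k=6,j=5): S=151.7014, (K−S)⁺=0.0000, hold=0.0000 ⇒ V=0.0000 continue | (k=6,j=6): S=190.9081, (K−S)⁺=0.0000, hold=0.0000 ⇒ V=0.0000 continue  boundary S*=60.4854
step 5: (k=5,j=0): S=53.9179, (K−S)⁺=24.2121, hold=23.6913 ⇒ V=24.2121 exercise | (k=5,j=1): S=67.8528, (K−S)⁺=10.2772, hold=11.2912 ⇒ V=11.2912 continue | (k=5,j=2): S=85.3892, (K−S)⁺=0.0000, hold=2.5309 ⇒ V=2.5309 continue | (k=5,j=3): S=107.4577, (K−S)⁺=0.0000, hold=0.0000 ⇒ V=0.0000 continue | (k=5,j=4): S=135.2298, (K−S)⁺=0.0000, hold=0.0000 ⇒ V=0.0000 continue | (k=5,j=5): S=170.1794, (K−S)⁺=0.0000, hold=0.0000 ⇒ V=0.0000 continue  boundary S*=53.9179
step 4: (k=4,j=0): S=60.4854, (K−S)⁺=17.6446, hold=17.6279 ⇒ V=17.6446 exercise | (k=4,j=1): S=76.1177, (K−S)⁺=2.0123, hold=6.8613 ⇒ V=6.8613 continue | (k=4,j=2): S=95.7900, (K−S)⁺=0.0000, hold=1.2559 ⇒ V=1.2559 continue | (k=4,j=3): S=120.5466, (K−S)⁺=0.0000, hold=0.0000 ⇒ V=0.0000 continue | (k=4,j=4): S=151.7014, (K−S)⁺=0.0000, hold=0.0000 ⇒ V=0.0000 continue  boundary S*=60.4854
step 3: (k=3,j=0): S=67.8528, (K−S)⁺=10.2772, hold=12.1667 ⇒ V=12.1667 continue | (k=3,j=1): S=85.3892, (K−S)⁺=0.0000, hold=4.0292 ⇒ V=4.0292 continue | (k=3,j=2): S=107.4577, (K−S)⁺=0.0000, hold=0.6232 ⇒ V=0.6232 continue | (k=3,j=3): S=135.2298, (K−S)⁺=0.0000, hold=0.0000 ⇒ V=0.0000 continue  boundary S*=-
step 2: (k=2,j=0): S=76.1177, (K−S)⁺=2.0123, hold=8.0405 ⇒ V=8.0405 continue | (k=2,j=1): S=95.7900, (K−S)⁺=0.0000, hold=2.3093 ⇒ V=2.3093 continue | (k=2,j=2): S=120.5466, (K−S)⁺=0.0000, hold=0.3093 ⇒ V=0.3093 continue  boundary S*=-
step 1: (k=1,j=0): S=85.3892, (K−S)⁺=0.0000, hold=5.1380 ⇒ V=5.1380 continue | (k=1,j=1): S=107.4577, (K−S)⁺=0.0000, hold=1.2997 ⇒ V=1.2997 continue  boundary S*=-
step 0: (k=0,j=0): S=95.7900, (K−S)⁺=0.0000, hold=3.1958 ⇒ V=3.1958 continue  boundary S*=-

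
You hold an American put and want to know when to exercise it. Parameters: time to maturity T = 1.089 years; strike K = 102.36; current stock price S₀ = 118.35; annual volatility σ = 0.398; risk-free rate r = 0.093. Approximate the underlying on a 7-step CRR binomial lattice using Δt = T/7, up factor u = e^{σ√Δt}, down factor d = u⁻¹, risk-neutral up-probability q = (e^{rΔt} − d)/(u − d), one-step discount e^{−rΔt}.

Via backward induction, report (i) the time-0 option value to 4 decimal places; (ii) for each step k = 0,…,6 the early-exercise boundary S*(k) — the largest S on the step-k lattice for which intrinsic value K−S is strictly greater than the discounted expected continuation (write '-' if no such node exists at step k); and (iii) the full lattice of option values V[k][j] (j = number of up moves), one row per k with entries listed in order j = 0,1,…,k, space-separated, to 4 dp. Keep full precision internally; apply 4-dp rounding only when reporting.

price = 7.7928
boundary = - - - 73.8992 63.1631 73.8992 86.4602
tree:
7.7928
12.4136 3.5247
19.1670 6.2052 1.0201
28.4608 10.6829 2.0306 0.0671
39.1969 17.8348 4.0373 0.1381 0.0000
48.3732 28.4608 8.0174 0.2842 0.0000 0.0000
56.2164 39.1969 15.8998 0.5849 0.0000 0.0000 0.0000
62.9201 48.3732 28.4608 1.2039 0.0000 0.0000 0.0000 0.0000

params: Δt=0.15557 u=1.16997 d=0.85472 q=0.50706 e^(-rΔt)=0.98564
t_7 payoffs: 62.9201 48.3732 28.4608 1.2039 0.0000 0.0000 0.0000 0.0000
t_6: node(6,0) S=46.1436 payoff=56.2164 vs cont=54.7461 → 56.2164 [stop]  node(6,1) S=63.1631 payoff=39.1969 vs cont=37.7266 → 39.1969 [stop]  node(6,2) S=86.4602 payoff=15.8998 vs cont=14.4295 → 15.8998 [stop]  node(6,3) S=118.3500 payoff=0.0000 vs cont=0.5849 → 0.5849 [wait]  node(6,4) S=162.0020 payoff=0.0000 vs cont=0.0000 → 0.0000 [wait]  node(6,5) S=221.7547 payoff=0.0000 vs cont=0.0000 → 0.0000 [wait]  node(6,6) S=303.5463 payoff=0.0000 vs cont=0.0000 → 0.0000 [wait]  ⇒ S*(6)=86.4602
t_5: node(5,0) S=53.9868 payoff=48.3732 vs cont=46.9029 → 48.3732 [stop]  node(5,1) S=73.8992 payoff=28.4608 vs cont=26.9905 → 28.4608 [stop]  node(5,2) S=101.1561 payoff=1.2039 vs cont=8.0174 → 8.0174 [wait]  node(5,3) S=138.4664 payoff=0.0000 vs cont=0.2842 → 0.2842 [wait]  node(5,4) S=189.5381 payoff=0.0000 vs cont=0.0000 → 0.0000 [wait]  node(5,5) S=259.4471 payoff=0.0000 vs cont=0.0000 → 0.0000 [wait]  ⇒ S*(5)=73.8992
t_4: node(4,0) S=63.1631 payoff=39.1969 vs cont=37.7266 → 39.1969 [stop]  node(4,1) S=86.4602 payoff=15.8998 vs cont=17.8348 → 17.8348 [wait]  node(4,2) S=118.3500 payoff=0.0000 vs cont=4.0373 → 4.0373 [wait]  node(4,3) S=162.0020 payoff=0.0000 vs cont=0.1381 → 0.1381 [wait]  node(4,4) S=221.7547 payoff=0.0000 vs cont=0.0000 → 0.0000 [wait]  ⇒ S*(4)=63.1631
t_3: node(3,0) S=73.8992 payoff=28.4608 vs cont=27.9575 → 28.4608 [stop]  node(3,1) S=101.1561 payoff=1.2039 vs cont=10.6829 → 10.6829 [wait]  node(3,2) S=138.4664 payoff=0.0000 vs cont=2.0306 → 2.0306 [wait]  node(3,3) S=189.5381 payoff=0.0000 vs cont=0.0671 → 0.0671 [wait]  ⇒ S*(3)=73.8992
t_2: node(2,0) S=86.4602 payoff=15.8998 vs cont=19.1670 → 19.1670 [wait]  node(2,1) S=118.3500 payoff=0.0000 vs cont=6.2052 → 6.2052 [wait]  node(2,2) S=162.0020 payoff=0.0000 vs cont=1.0201 → 1.0201 [wait]  ⇒ S*(2)=-
t_1: node(1,0) S=101.1561 payoff=1.2039 vs cont=12.4136 → 12.4136 [wait]  node(1,1) S=138.4664 payoff=0.0000 vs cont=3.5247 → 3.5247 [wait]  ⇒ S*(1)=-
t_0: node(0,0) S=118.3500 payoff=0.0000 vs cont=7.7928 → 7.7928 [wait]  ⇒ S*(0)=-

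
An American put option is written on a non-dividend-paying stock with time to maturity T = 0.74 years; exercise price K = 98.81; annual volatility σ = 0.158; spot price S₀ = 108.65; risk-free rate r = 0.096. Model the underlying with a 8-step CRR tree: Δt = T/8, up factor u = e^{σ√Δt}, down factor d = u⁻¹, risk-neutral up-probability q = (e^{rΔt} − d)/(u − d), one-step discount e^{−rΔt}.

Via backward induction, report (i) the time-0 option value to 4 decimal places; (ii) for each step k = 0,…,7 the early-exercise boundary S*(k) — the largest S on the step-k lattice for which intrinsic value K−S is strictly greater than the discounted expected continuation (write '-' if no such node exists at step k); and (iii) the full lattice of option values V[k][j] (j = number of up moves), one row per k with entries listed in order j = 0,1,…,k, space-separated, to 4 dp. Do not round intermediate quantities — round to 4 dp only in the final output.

price = 0.8165
boundary = - - - - 89.6503 85.4441 89.6503 94.0635
tree:
0.8165
1.5633 0.2899
2.9167 0.6104 0.0629
5.2711 1.2618 0.1495 0.0014
9.1597 2.5450 0.3549 0.0035 0.0000
13.3659 4.9575 0.8426 0.0083 0.0000 0.0000
17.3747 9.1597 2.0001 0.0200 0.0000 0.0000 0.0000
21.1954 13.3659 4.7465 0.0482 0.0000 0.0000 0.0000 0.0000
24.8369 17.3747 9.1597 0.1160 0.0000 0.0000 0.0000 0.0000 0.0000

Δt=0.09250, u=1.04923, d=0.95308, q=0.58076, disc=e^(-rΔt)=0.99116
k=8 terminal: V=max(K-S,0) → 24.8369 17.3747 9.1597 0.1160 0.0000 0.0000 0.0000 0.0000 0.0000
k=7: j=0 S=77.6146 intr=21.1954 cont=20.3219 V=21.1954[EX]; j=1 S=85.4441 intr=13.3659 cont=12.4923 V=13.3659[EX]; j=2 S=94.0635 intr=4.7465 cont=3.8729 V=4.7465[EX]; j=3 S=103.5524 intr=0.0000 cont=0.0482 V=0.0482[hold]; j=4 S=113.9985 intr=0.0000 cont=0.0000 V=0.0000[hold]; j=5 S=125.4984 intr=0.0000 cont=0.0000 V=0.0000[hold]; j=6 S=138.1584 intr=0.0000 cont=0.0000 V=0.0000[hold]; j=7 S=152.0955 intr=0.0000 cont=0.0000 V=0.0000[hold]  S*(7)=94.0635
k=6: j=0 S=81.4353 intr=17.3747 cont=16.5012 V=17.3747[EX]; j=1 S=89.6503 intr=9.1597 cont=8.2862 V=9.1597[EX]; j=2 S=98.6940 intr=0.1160 cont=2.0001 V=2.0001[hold]; j=3 S=108.6500 intr=0.0000 cont=0.0200 V=0.0200[hold]; j=4 S=119.6103 intr=0.0000 cont=0.0000 V=0.0000[hold]; j=5 S=131.6763 intr=0.0000 cont=0.0000 V=0.0000[hold]; j=6 S=144.9595 intr=0.0000 cont=0.0000 V=0.0000[hold]  S*(6)=89.6503
k=5: j=0 S=85.4441 intr=13.3659 cont=12.4923 V=13.3659[EX]; j=1 S=94.0635 intr=4.7465 cont=4.9575 V=4.9575[hold]; j=2 S=103.5524 intr=0.0000 cont=0.8426 V=0.8426[hold]; j=3 S=113.9985 intr=0.0000 cont=0.0083 V=0.0083[hold]; j=4 S=125.4984 intr=0.0000 cont=0.0000 V=0.0000[hold]; j=5 S=138.1584 intr=0.0000 cont=0.0000 V=0.0000[hold]  S*(5)=85.4441
k=4: j=0 S=89.6503 intr=9.1597 cont=8.4076 V=9.1597[EX]; j=1 S=98.6940 intr=0.1160 cont=2.5450 V=2.5450[hold]; j=2 S=108.6500 intr=0.0000 cont=0.3549 V=0.3549[hold]; j=3 S=119.6103 intr=0.0000 cont=0.0035 V=0.0035[hold]; j=4 S=131.6763 intr=0.0000 cont=0.0000 V=0.0000[hold]  S*(4)=89.6503
k=3: j=0 S=94.0635 intr=4.7465 cont=5.2711 V=5.2711[hold]; j=1 S=103.5524 intr=0.0000 cont=1.2618 V=1.2618[hold]; j=2 S=113.9985 intr=0.0000 cont=0.1495 V=0.1495[hold]; j=3 S=125.4984 intr=0.0000 cont=0.0014 V=0.0014[hold]  S*(3)=-
k=2: j=0 S=98.6940 intr=0.1160 cont=2.9167 V=2.9167[hold]; j=1 S=108.6500 intr=0.0000 cont=0.6104 V=0.6104[hold]; j=2 S=119.6103 intr=0.0000 cont=0.0629 V=0.0629[hold]  S*(2)=-
k=1: j=0 S=103.5524 intr=0.0000 cont=1.5633 V=1.5633[hold]; j=1 S=113.9985 intr=0.0000 cont=0.2899 V=0.2899[hold]  S*(1)=-
k=0: j=0 S=108.6500 intr=0.0000 cont=0.8165 V=0.8165[hold]  S*(0)=-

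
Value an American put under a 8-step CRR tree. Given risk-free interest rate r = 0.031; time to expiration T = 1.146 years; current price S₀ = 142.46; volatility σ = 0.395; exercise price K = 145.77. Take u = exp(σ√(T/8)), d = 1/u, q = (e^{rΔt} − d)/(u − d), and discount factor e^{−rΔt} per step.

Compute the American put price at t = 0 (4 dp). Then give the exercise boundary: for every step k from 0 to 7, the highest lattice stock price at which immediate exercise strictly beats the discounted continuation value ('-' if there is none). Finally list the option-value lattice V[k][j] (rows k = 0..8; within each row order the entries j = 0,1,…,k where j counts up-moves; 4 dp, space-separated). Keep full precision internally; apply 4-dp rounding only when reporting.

Δt=0.14325  u=1.16125  d=0.86114  q=0.47752  discount=0.99557
step 8 (expiry): payoffs max(K−S,0) = 102.6903 87.6765 67.4301 40.1277 3.3100 0.0000 0.0000 0.0000 0.0000
step 7: (k=7,j=0): S=50.0265, (K−S)⁺=95.7435, hold=95.0976 ⇒ V=95.7435 exercise | (k=7,j=1): S=67.4614, (K−S)⁺=78.3086, hold=77.6627 ⇒ V=78.3086 exercise | (k=7,j=2): S=90.9726, (K−S)⁺=54.7974, hold=54.1515 ⇒ V=54.7974 exercise | (k=7,j=3): S=122.6776, (K−S)⁺=23.0924, hold=22.4465 ⇒ V=23.0924 exercise | (k=7,j=4): S=165.4324, (K−S)⁺=0.0000, hold=1.7217 ⇒ V=1.7217 continue | (k=7,j=5): S=223.0876, (K−S)⁺=0.0000, hold=0.0000 ⇒ V=0.0000 continue | (k=7,j=6): S=300.8365, (K−S)⁺=0.0000, hold=0.0000 ⇒ V=0.0000 continue | (k=7,j=7): S=405.6818, (K−S)⁺=0.0000, hold=0.0000 ⇒ V=0.0000 continue  boundary S*=122.6776
step 6: (k=6,j=0): S=58.0935, (K−S)⁺=87.6765, hold=87.0306 ⇒ V=87.6765 exercise | (k=6,j=1): S=78.3399, (K−S)⁺=67.4301, hold=66.7842 ⇒ V=67.4301 exercise | (k=6,j=2): S=105.6423, (K−S)⁺=40.1277, hold=39.4818 ⇒ V=40.1277 exercise | (k=6,j=3): S=142.4600, (K−S)⁺=3.3100, hold=12.8303 ⇒ V=12.8303 continue | (k=6,j=4): S=192.1091, (K−S)⁺=0.0000, hold=0.8956 ⇒ V=0.8956 continue | (k=6,j=5): S=259.0616, (K−S)⁺=0.0000, hold=0.0000 ⇒ V=0.0000 continue | (k=6,j=6): S=349.3478, (K−S)⁺=0.0000, hold=0.0000 ⇒ V=0.0000 continue  boundary S*=105.6423
step 5: (k=5,j=0): S=67.4614, (K−S)⁺=78.3086, hold=77.6627 ⇒ V=78.3086 exercise | (k=5,j=1): S=90.9726, (K−S)⁺=54.7974, hold=54.1515 ⇒ V=54.7974 exercise | (k=5,j=2): S=122.6776, (K−S)⁺=23.0924, hold=26.9725 ⇒ V=26.9725 continue | (k=5,j=3): S=165.4324, (K−S)⁺=0.0000, hold=7.0996 ⇒ V=7.0996 continue | (k=5,j=4): S=223.0876, (K−S)⁺=0.0000, hold=0.4658 ⇒ V=0.4658 continue | (k=5,j=5): S=300.8365, (K−S)⁺=0.0000, hold=0.0000 ⇒ V=0.0000 continue  boundary S*=90.9726
step 4: (k=4,j=0): S=78.3399, (K−S)⁺=67.4301, hold=66.7842 ⇒ V=67.4301 exercise | (k=4,j=1): S=105.6423, (K−S)⁺=40.1277, hold=41.3264 ⇒ V=41.3264 continue | (k=4,j=2): S=142.4600, (K−S)⁺=3.3100, hold=17.4052 ⇒ V=17.4052 continue | (k=4,j=3): S=192.1091, (K−S)⁺=0.0000, hold=3.9144 ⇒ V=3.9144 continue | (k=4,j=4): S=259.0616, (K−S)⁺=0.0000, hold=0.2423 ⇒ V=0.2423 continue  boundary S*=78.3399
step 3: (k=3,j=0): S=90.9726, (K−S)⁺=54.7974, hold=54.7214 ⇒ V=54.7974 exercise | (k=3,j=1): S=122.6776, (K−S)⁺=23.0924, hold=29.7710 ⇒ V=29.7710 continue | (k=3,j=2): S=165.4324, (K−S)⁺=0.0000, hold=10.9145 ⇒ V=10.9145 continue | (k=3,j=3): S=223.0876, (K−S)⁺=0.0000, hold=2.1513 ⇒ V=2.1513 continue  boundary S*=90.9726
step 2: (k=2,j=0): S=105.6423, (K−S)⁺=40.1277, hold=42.6569 ⇒ V=42.6569 continue | (k=2,j=1): S=142.4600, (K−S)⁺=3.3100, hold=20.6745 ⇒ V=20.6745 continue | (k=2,j=2): S=192.1091, (K−S)⁺=0.0000, hold=6.7000 ⇒ V=6.7000 continue  boundary S*=-
step 1: (k=1,j=0): S=122.6776, (K−S)⁺=23.0924, hold=32.0173 ⇒ V=32.0173 continue | (k=1,j=1): S=165.4324, (K−S)⁺=0.0000, hold=13.9393 ⇒ V=13.9393 continue  boundary S*=-
step 0: (k=0,j=0): S=142.4600, (K−S)⁺=3.3100, hold=23.2810 ⇒ V=23.2810 continue  boundary S*=-

price = 23.2810
boundary = - - - 90.9726 78.3399 90.9726 105.6423 122.6776
tree:
23.2810
32.0173 13.9393
42.6569 20.6745 6.7000
54.7974 29.7710 10.9145 2.1513
67.4301 41.3264 17.4052 3.9144 0.2423
78.3086 54.7974 26.9725 7.0996 0.4658 0.0000
87.6765 67.4301 40.1277 12.8303 0.8956 0.0000 0.0000
95.7435 78.3086 54.7974 23.0924 1.7217 0.0000 0.0000 0.0000
102.6903 87.6765 67.4301 40.1277 3.3100 0.0000 0.0000 0.0000 0.0000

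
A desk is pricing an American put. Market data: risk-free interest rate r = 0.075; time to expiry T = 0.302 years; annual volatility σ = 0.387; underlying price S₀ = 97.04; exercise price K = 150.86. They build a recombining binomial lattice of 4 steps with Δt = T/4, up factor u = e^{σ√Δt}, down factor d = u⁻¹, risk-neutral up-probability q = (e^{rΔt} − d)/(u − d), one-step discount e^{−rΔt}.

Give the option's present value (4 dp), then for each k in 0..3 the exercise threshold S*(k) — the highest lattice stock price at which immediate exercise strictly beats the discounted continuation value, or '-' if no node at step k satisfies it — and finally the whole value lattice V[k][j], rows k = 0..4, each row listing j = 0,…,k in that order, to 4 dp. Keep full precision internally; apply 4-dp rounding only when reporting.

price = 53.8200
boundary = 97.0400 107.9276 120.0367 133.5044
tree:
53.8200
63.6092 42.9324
72.4110 53.8200 30.8233
80.3248 63.6092 42.9324 17.3556
87.4403 72.4110 53.8200 30.8233 2.3769

Δt=0.07550  u=1.11220  d=0.89912  q=0.50009  discount=0.99435
step 4 (expiry): payoffs max(K−S,0) = 87.4403 72.4110 53.8200 30.8233 2.3769
step 3: (k=3,j=0): S=70.5352, (K−S)⁺=80.3248, hold=79.4729 ⇒ V=80.3248 exercise | (k=3,j=1): S=87.2508, (K−S)⁺=63.6092, hold=62.7574 ⇒ V=63.6092 exercise | (k=3,j=2): S=107.9276, (K−S)⁺=42.9324, hold=42.0806 ⇒ V=42.9324 exercise | (k=3,j=3): S=133.5044, (K−S)⁺=17.3556, hold=16.5038 ⇒ V=17.3556 exercise  boundary S*=133.5044
step 2: (k=2,j=0): S=78.4490, (K−S)⁺=72.4110, hold=71.5591 ⇒ V=72.4110 exercise | (k=2,j=1): S=97.0400, (K−S)⁺=53.8200, hold=52.9682 ⇒ V=53.8200 exercise | (k=2,j=2): S=120.0367, (K−S)⁺=30.8233, hold=29.9715 ⇒ V=30.8233 exercise  boundary S*=120.0367
step 1: (k=1,j=0): S=87.2508, (K−S)⁺=63.6092, hold=62.7574 ⇒ V=63.6092 exercise | (k=1,j=1): S=107.9276, (K−S)⁺=42.9324, hold=42.0806 ⇒ V=42.9324 exercise  boundary S*=107.9276
step 0: (k=0,j=0): S=97.0400, (K−S)⁺=53.8200, hold=52.9682 ⇒ V=53.8200 exercise  boundary S*=97.0400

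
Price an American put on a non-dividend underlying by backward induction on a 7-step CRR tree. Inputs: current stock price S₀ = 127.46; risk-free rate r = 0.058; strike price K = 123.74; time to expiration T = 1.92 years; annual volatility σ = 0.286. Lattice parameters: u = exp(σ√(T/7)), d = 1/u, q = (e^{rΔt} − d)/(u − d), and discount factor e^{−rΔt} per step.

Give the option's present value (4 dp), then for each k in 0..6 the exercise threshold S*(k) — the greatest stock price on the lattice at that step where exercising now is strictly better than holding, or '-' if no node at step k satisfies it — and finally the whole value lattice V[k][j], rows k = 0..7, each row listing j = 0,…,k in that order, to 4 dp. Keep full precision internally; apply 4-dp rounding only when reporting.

params: Δt=0.27429 u=1.16158 d=0.86089 q=0.51595 e^(-rΔt)=0.98422
t_7 payoffs: 79.0697 63.4673 42.4154 14.0105 0.0000 0.0000 0.0000 0.0000
t_6: node(6,0) S=51.8883 payoff=71.8517 vs cont=69.8987 → 71.8517 [stop]  node(6,1) S=70.0118 payoff=53.7282 vs cont=51.7753 → 53.7282 [stop]  node(6,2) S=94.4653 payoff=29.2747 vs cont=27.3217 → 29.2747 [stop]  node(6,3) S=127.4600 payoff=0.0000 vs cont=6.6747 → 6.6747 [wait]  node(6,4) S=171.9790 payoff=0.0000 vs cont=0.0000 → 0.0000 [wait]  node(6,5) S=232.0474 payoff=0.0000 vs cont=0.0000 → 0.0000 [wait]  node(6,6) S=313.0964 payoff=0.0000 vs cont=0.0000 → 0.0000 [wait]  ⇒ S*(6)=94.4653
t_5: node(5,0) S=60.2727 payoff=63.4673 vs cont=61.5144 → 63.4673 [stop]  node(5,1) S=81.3246 payoff=42.4154 vs cont=40.4625 → 42.4154 [stop]  node(5,2) S=109.7295 payoff=14.0105 vs cont=17.3361 → 17.3361 [wait]  node(5,3) S=148.0555 payoff=0.0000 vs cont=3.1799 → 3.1799 [wait]  node(5,4) S=199.7680 payoff=0.0000 vs cont=0.0000 → 0.0000 [wait]  node(5,5) S=269.5426 payoff=0.0000 vs cont=0.0000 → 0.0000 [wait]  ⇒ S*(5)=81.3246
t_4: node(4,0) S=70.0118 payoff=53.7282 vs cont=51.7753 → 53.7282 [stop]  node(4,1) S=94.4653 payoff=29.2747 vs cont=29.0105 → 29.2747 [stop]  node(4,2) S=127.4600 payoff=0.0000 vs cont=9.8738 → 9.8738 [wait]  node(4,3) S=171.9790 payoff=0.0000 vs cont=1.5149 → 1.5149 [wait]  node(4,4) S=232.0474 payoff=0.0000 vs cont=0.0000 → 0.0000 [wait]  ⇒ S*(4)=94.4653
t_3: node(3,0) S=81.3246 payoff=42.4154 vs cont=40.4625 → 42.4154 [stop]  node(3,1) S=109.7295 payoff=14.0105 vs cont=18.9607 → 18.9607 [wait]  node(3,2) S=148.0555 payoff=0.0000 vs cont=5.4733 → 5.4733 [wait]  node(3,3) S=199.7680 payoff=0.0000 vs cont=0.7217 → 0.7217 [wait]  ⇒ S*(3)=81.3246
t_2: node(2,0) S=94.4653 payoff=29.2747 vs cont=29.8354 → 29.8354 [wait]  node(2,1) S=127.4600 payoff=0.0000 vs cont=11.8124 → 11.8124 [wait]  node(2,2) S=171.9790 payoff=0.0000 vs cont=2.9740 → 2.9740 [wait]  ⇒ S*(2)=-
t_1: node(1,0) S=109.7295 payoff=14.0105 vs cont=20.2123 → 20.2123 [wait]  node(1,1) S=148.0555 payoff=0.0000 vs cont=7.1377 → 7.1377 [wait]  ⇒ S*(1)=-
t_0: node(0,0) S=127.4600 payoff=0.0000 vs cont=13.2539 → 13.2539 [wait]  ⇒ S*(0)=-

price = 13.2539
boundary = - - - 81.3246 94.4653 81.3246 94.4653
tree:
13.2539
20.2123 7.1377
29.8354 11.8124 2.9740
42.4154 18.9607 5.4733 0.7217
53.7282 29.2747 9.8738 1.5149 0.0000
63.4673 42.4154 17.3361 3.1799 0.0000 0.0000
71.8517 53.7282 29.2747 6.6747 0.0000 0.0000 0.0000
79.0697 63.4673 42.4154 14.0105 0.0000 0.0000 0.0000 0.0000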